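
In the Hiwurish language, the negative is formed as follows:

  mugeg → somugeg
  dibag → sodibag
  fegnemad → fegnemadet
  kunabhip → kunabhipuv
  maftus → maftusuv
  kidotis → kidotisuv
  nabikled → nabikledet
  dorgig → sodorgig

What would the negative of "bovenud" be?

fegnemad and dibag both have last vowel 'a' yet inflect differently (fegnemadet, sodibag), so the last vowel is not what conditions the rule; the final letter is.
"bovenud" ends in -d. The stems ending in -d (fegnemad → fegnemadet, nabikled → nabikledet) add -et.
So bovenud → bovenudet.

bovenudet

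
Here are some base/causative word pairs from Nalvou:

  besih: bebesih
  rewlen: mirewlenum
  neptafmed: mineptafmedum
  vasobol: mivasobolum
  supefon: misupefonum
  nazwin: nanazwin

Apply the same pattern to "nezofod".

minezofodum

nazwin and rewlen both end in -n yet inflect differently (nanazwin, mirewlenum), so the final letter is not what conditions the rule; the last vowel is.
"nezofod" has last vowel 'o'. The stems whose last vowel is 'o' (vasobol → mivasobolum, supefon → misupefonum) add mi- … -um around the stem.
The other pattern: stems whose last vowel is 'i' repeat the first consonant+vowel as a prefix.
So nezofod → minezofodum.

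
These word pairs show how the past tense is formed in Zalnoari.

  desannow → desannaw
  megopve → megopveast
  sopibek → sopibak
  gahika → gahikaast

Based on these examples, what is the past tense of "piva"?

megopve and sopibek both have last vowel 'e' yet inflect differently (megopveast, sopibak), so the last vowel is not what conditions the rule; whether the stem ends in a vowel or a consonant is.
"piva" ends in a vowel. The stems ending in a vowel (gahika → gahikaast, megopve → megopveast) add -ast.
So piva → pivaast.

pivaast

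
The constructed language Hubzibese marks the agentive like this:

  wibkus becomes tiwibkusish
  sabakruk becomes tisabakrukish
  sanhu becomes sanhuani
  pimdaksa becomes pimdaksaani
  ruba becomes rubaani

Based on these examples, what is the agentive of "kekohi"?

kekohiani

"kekohi" ends in a vowel. The stems ending in a vowel (sanhu → sanhuani, pimdaksa → pimdaksaani, ruba → rubaani) add -ani.
The other pattern: stems ending in a consonant add ti- … -ish around the stem.
So kekohi → kekohiani.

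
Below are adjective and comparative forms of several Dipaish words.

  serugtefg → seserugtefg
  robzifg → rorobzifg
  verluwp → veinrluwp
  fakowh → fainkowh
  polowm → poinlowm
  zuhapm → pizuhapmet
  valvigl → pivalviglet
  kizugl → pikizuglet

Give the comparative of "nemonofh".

nenemonofh

polowm and zuhapm both end in -m yet inflect differently (poinlowm, pizuhapmet), so the final letter is not what conditions the rule; the second-to-last letter is.
"nemonofh" has second-to-last letter 'f'. The stems whose second-to-last letter is 'f' (serugtefg → seserugtefg, robzifg → rorobzifg) repeat the first consonant+vowel as a prefix.
The other patterns: stems whose second-to-last letter is 'w' insert -in- after the first vowel; stems whose second-to-last letter is 'g' or 'p' add pi- … -et around the stem.
So nemonofh → nenemonofh.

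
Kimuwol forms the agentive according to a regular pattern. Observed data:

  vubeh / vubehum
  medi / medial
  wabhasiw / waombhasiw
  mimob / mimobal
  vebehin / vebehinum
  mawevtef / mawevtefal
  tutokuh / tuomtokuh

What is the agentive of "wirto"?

vubeh and tutokuh both end in -h yet inflect differently (vubehum, tuomtokuh), so the final letter is not what conditions the rule; the first letter is.
"wirto" begins with w-. The one such stem in the data (wabhasiw → waombhasiw) inserts -om- after the first vowel (as does tutokuh), so the same rule applies.
So wirto → wiomrto.

wiomrto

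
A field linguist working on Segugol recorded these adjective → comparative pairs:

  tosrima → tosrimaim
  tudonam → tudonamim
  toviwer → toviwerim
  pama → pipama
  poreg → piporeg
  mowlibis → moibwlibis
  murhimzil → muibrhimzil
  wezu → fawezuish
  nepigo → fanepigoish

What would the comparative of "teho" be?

tosrima and pama both end in -a yet inflect differently (tosrimaim, pipama), so the final letter is not what conditions the rule; the first letter is.
"teho" begins with t-. The stems beginning with t- (tosrima → tosrimaim, tudonam → tudonamim, toviwer → toviwerim) add -im.
So teho → tehoim.

tehoim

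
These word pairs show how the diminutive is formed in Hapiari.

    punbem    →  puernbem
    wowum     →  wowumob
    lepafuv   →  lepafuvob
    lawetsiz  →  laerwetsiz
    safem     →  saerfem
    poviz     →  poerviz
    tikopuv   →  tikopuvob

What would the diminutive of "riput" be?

riputob

wowum and punbem both end in -m yet inflect differently (wowumob, puernbem), so the final letter is not what conditions the rule; the last vowel is.
"riput" has last vowel 'u'. The stems whose last vowel is 'u' (wowum → wowumob, lepafuv → lepafuvob, tikopuv → tikopuvob) add -ob.
The other pattern: stems whose last vowel is 'e' or 'i' insert -er- after the first vowel.
So riput → riputob.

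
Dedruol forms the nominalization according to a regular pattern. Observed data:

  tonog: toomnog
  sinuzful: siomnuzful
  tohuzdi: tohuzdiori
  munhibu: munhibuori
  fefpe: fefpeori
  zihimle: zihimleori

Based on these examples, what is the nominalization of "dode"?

"dode" ends in a vowel. The stems ending in a vowel (tohuzdi → tohuzdiori, munhibu → munhibuori, fefpe → fefpeori) add -ori.
The other pattern: stems ending in a consonant insert -om- after the first vowel.
So dode → dodeori.

dodeori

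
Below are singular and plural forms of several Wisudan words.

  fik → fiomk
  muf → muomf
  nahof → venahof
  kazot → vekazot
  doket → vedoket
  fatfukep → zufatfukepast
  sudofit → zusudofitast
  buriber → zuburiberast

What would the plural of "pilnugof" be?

zupilnugofast

muf and nahof both end in -f yet inflect differently (muomf, venahof), so the final letter is not what conditions the rule; the number of vowels is.
"pilnugof" has 3 vowels. The stems with 3 vowels (fatfukep → zufatfukepast, sudofit → zusudofitast, buriber → zuburiberast) add zu- … -ast around the stem.
So pilnugof → zupilnugofast.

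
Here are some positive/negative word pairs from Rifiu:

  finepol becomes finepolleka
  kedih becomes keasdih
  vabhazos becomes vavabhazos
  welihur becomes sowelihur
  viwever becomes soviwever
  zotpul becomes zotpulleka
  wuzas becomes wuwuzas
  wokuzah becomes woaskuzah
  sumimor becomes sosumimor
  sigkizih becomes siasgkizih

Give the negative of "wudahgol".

zotpul and welihur both have last vowel 'u' yet inflect differently (zotpulleka, sowelihur), so the last vowel is not what conditions the rule; the final letter is.
"wudahgol" ends in -l. The stems ending in -l (zotpul → zotpulleka, finepol → finepolleka) double the final consonant and add -eka.
The other patterns: stems ending in -r add the prefix so-; stems ending in -h insert -as- after the first vowel; stems ending in -s repeat the first consonant+vowel as a prefix.
So wudahgol → wudahgolleka.

wudahgolleka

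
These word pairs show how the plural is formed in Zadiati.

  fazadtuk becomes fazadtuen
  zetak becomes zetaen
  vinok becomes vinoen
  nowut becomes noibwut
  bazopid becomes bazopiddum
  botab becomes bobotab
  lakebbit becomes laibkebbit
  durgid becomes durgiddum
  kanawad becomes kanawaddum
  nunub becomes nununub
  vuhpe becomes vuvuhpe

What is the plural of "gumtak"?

gumtaen

fazadtuk and nowut both have last vowel 'u' yet inflect differently (fazadtuen, noibwut), so the last vowel is not what conditions the rule; the final letter is.
"gumtak" ends in -k. The stems ending in -k (vinok → vinoen, zetak → zetaen, fazadtuk → fazadtuen) drop the final letter and add -en.
The other patterns: stems ending in -t insert -ib- after the first vowel; stems ending in -d double the final consonant and add -um; stems ending in -b or -e repeat the first consonant+vowel as a prefix.
So gumtak → gumtaen.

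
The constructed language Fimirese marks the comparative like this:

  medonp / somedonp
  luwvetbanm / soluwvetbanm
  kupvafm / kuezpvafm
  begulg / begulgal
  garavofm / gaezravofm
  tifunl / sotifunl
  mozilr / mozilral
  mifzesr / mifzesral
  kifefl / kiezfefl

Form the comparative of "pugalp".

tifunl and kifefl both end in -l yet inflect differently (sotifunl, kiezfefl), so the final letter is not what conditions the rule; the second-to-last letter is.
"pugalp" has second-to-last letter 'l'. The stems whose second-to-last letter is 'l' (begulg → begulgal, mozilr → mozilral) add -al.
The other patterns: stems whose second-to-last letter is 'n' add the prefix so-; stems whose second-to-last letter is 'f' insert -ez- after the first vowel.
So pugalp → pugalpal.

pugalpal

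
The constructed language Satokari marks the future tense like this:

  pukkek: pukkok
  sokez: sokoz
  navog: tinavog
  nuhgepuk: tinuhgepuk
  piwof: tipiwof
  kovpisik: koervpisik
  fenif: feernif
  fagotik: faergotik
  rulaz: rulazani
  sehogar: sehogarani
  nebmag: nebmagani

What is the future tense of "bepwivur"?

pukkek and nuhgepuk both end in -k yet inflect differently (pukkok, tinuhgepuk), so the final letter is not what conditions the rule; the last vowel is.
"bepwivur" has last vowel 'u'. The one such stem in the data (nuhgepuk → tinuhgepuk) adds the prefix ti-, so the same rule applies.
So bepwivur → tibepwivur.

tibepwivur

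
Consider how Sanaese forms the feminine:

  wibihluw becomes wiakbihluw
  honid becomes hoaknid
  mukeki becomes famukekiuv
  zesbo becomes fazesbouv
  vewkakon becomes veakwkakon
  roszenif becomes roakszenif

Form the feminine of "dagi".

zesbo and vewkakon both have last vowel 'o' yet inflect differently (fazesbouv, veakwkakon), so the last vowel is not what conditions the rule; whether the stem ends in a vowel or a consonant is.
"dagi" ends in a vowel. The stems ending in a vowel (mukeki → famukekiuv, zesbo → fazesbouv) add fa- … -uv around the stem.
The other pattern: stems ending in a consonant insert -ak- after the first vowel.
So dagi → fadagiuv.

fadagiuv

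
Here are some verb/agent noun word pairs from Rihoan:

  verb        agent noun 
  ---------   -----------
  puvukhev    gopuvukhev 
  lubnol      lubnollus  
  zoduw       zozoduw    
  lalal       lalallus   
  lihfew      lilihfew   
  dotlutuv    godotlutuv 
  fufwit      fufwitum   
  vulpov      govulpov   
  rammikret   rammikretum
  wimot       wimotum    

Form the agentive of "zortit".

"zortit" ends in -t. The stems ending in -t (rammikret → rammikretum, fufwit → fufwitum, wimot → wimotum) add -um.
The other patterns: stems ending in -v add the prefix go-; stems ending in -w repeat the first consonant+vowel as a prefix; stems ending in -l double the final consonant and add -us.
So zortit → zortitum.

zortitum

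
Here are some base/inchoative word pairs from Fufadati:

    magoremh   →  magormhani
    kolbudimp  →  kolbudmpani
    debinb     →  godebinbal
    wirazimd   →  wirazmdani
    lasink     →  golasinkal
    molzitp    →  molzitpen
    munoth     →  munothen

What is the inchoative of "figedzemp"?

figedzmpani

"figedzemp" has second-to-last letter 'm'. The stems whose second-to-last letter is 'm' (kolbudimp → kolbudmpani, wirazimd → wirazmdani, magoremh → magormhani) delete the last vowel and add -ani.
So figedzemp → figedzmpani.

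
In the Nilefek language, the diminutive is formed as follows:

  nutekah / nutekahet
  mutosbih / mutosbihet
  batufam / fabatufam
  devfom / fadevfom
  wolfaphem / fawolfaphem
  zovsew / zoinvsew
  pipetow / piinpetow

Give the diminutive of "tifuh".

nutekah and batufam both have last vowel 'a' yet inflect differently (nutekahet, fabatufam), so the last vowel is not what conditions the rule; the final letter is.
"tifuh" ends in -h. The stems ending in -h (nutekah → nutekahet, mutosbih → mutosbihet) add -et.
The other patterns: stems ending in -m add the prefix fa-; stems ending in -w insert -in- after the first vowel.
So tifuh → tifuhet.

tifuhet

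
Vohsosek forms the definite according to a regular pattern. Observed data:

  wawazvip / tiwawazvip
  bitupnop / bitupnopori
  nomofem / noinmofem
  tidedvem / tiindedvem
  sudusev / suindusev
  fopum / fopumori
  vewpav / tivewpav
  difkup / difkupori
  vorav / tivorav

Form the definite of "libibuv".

"libibuv" has last vowel 'u'. The stems whose last vowel is 'u' (difkup → difkupori, fopum → fopumori) add -ori.
So libibuv → libibuvori.

libibuvori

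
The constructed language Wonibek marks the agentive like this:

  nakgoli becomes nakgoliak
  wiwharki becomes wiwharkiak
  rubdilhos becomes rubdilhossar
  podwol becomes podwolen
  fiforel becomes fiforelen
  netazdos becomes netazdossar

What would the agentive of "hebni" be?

"hebni" ends in -i. The stems ending in -i (nakgoli → nakgoliak, wiwharki → wiwharkiak) add -ak.
The other patterns: stems ending in -s double the final consonant and add -ar; stems ending in -l add -en.
So hebni → hebniak.

hebniak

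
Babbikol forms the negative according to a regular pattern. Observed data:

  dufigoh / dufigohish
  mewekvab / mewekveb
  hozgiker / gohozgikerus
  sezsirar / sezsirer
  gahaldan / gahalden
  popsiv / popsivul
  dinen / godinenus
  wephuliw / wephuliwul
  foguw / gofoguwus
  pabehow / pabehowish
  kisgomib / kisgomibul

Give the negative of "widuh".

wephuliw and foguw both end in -w yet inflect differently (wephuliwul, gofoguwus), so the final letter is not what conditions the rule; the last vowel is.
"widuh" has last vowel 'u'. The one such stem in the data (foguw → gofoguwus) adds go- … -us around the stem, so the same rule applies.
So widuh → gowiduhus.

gowiduhus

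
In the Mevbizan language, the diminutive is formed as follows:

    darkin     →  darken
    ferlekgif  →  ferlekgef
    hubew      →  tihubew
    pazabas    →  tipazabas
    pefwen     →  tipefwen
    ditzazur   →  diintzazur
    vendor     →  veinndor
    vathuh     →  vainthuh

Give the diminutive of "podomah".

darkin and pefwen both end in -n yet inflect differently (darken, tipefwen), so the final letter is not what conditions the rule; the last vowel is.
"podomah" has last vowel 'a'. The one such stem in the data (pazabas → tipazabas) adds the prefix ti-, so the same rule applies.
So podomah → tipodomah.

tipodomah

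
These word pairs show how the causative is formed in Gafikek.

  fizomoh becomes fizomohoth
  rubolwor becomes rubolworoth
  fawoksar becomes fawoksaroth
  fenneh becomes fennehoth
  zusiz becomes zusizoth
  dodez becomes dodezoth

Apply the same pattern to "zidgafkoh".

zidgafkohoth

Every pair shown (fizomoh → fizomohoth, rubolwor → rubolworoth, fawoksar → fawoksaroth, …) follows the same rule: add -oth.
So zidgafkoh → zidgafkohoth.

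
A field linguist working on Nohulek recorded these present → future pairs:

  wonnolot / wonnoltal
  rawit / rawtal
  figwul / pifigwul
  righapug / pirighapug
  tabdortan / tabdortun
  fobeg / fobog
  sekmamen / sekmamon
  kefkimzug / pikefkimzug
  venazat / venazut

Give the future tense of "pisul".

pipisul

fobeg and righapug both end in -g yet inflect differently (fobog, pirighapug), so the final letter is not what conditions the rule; the last vowel is.
"pisul" has last vowel 'u'. The stems whose last vowel is 'u' (righapug → pirighapug, figwul → pifigwul, kefkimzug → pikefkimzug) add the prefix pi-.
The other patterns: stems whose last vowel is 'e' change the last vowel to 'o'; stems whose last vowel is 'i' or 'o' delete the last vowel and add -al; stems whose last vowel is 'a' change the last vowel to 'u'.
So pisul → pipisul.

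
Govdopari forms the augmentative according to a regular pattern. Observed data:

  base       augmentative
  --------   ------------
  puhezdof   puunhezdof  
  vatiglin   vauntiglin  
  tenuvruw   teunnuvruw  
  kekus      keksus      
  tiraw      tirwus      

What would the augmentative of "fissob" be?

"fissob" has 2 vowels. The stems with 2 vowels (kekus → keksus, tiraw → tirwus) delete the last vowel and add -us.
So fissob → fissbus.

fissbus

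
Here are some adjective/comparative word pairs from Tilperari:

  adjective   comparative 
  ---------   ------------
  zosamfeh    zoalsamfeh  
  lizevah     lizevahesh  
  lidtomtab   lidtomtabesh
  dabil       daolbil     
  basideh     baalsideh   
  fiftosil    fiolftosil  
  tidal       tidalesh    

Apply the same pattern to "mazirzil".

maolzirzil

"mazirzil" has last vowel 'i'. The stems whose last vowel is 'i' (dabil → daolbil, fiftosil → fiolftosil) insert -ol- after the first vowel.
So mazirzil → maolzirzil.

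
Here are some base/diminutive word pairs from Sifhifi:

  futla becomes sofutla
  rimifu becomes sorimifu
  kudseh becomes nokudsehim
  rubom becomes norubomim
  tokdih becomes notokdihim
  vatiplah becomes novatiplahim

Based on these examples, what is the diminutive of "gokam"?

nogokamim

"gokam" ends in a consonant. The stems ending in a consonant (kudseh → nokudsehim, rubom → norubomim, tokdih → notokdihim) add no- … -im around the stem.
The other pattern: stems ending in a vowel add the prefix so-.
So gokam → nogokamim.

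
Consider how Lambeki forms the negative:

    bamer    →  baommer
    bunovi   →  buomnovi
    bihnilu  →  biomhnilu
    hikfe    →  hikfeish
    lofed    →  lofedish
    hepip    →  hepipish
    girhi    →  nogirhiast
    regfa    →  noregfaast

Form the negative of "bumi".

"bumi" begins with b-. The stems beginning with b- (bamer → baommer, bunovi → buomnovi, bihnilu → biomhnilu) insert -om- after the first vowel.
So bumi → buommi.

buommi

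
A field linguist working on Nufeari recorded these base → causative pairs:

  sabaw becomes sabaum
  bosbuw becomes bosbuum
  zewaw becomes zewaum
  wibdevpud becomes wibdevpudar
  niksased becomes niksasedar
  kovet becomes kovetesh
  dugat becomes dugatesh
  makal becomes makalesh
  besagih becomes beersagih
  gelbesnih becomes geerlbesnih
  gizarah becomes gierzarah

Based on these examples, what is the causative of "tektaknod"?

tektaknodar

bosbuw and wibdevpud both have last vowel 'u' yet inflect differently (bosbuum, wibdevpudar), so the last vowel is not what conditions the rule; the final letter is.
"tektaknod" ends in -d. The stems ending in -d (wibdevpud → wibdevpudar, niksased → niksasedar) add -ar.
The other patterns: stems ending in -w drop the final letter and add -um; stems ending in -l or -t add -esh; stems ending in -h insert -er- after the first vowel.
So tektaknod → tektaknodar.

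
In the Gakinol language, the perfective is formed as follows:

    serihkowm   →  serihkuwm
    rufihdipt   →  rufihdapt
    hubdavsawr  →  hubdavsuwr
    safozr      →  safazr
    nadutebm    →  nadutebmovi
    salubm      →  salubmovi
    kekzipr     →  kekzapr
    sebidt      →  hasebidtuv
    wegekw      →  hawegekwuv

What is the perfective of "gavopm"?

gavapm

hubdavsawr and kekzipr both end in -r yet inflect differently (hubdavsuwr, kekzapr), so the final letter is not what conditions the rule; the second-to-last letter is.
"gavopm" has second-to-last letter 'p'. The stems whose second-to-last letter is 'p' (kekzipr → kekzapr, rufihdipt → rufihdapt) change the last vowel to 'a'.
So gavopm → gavapm.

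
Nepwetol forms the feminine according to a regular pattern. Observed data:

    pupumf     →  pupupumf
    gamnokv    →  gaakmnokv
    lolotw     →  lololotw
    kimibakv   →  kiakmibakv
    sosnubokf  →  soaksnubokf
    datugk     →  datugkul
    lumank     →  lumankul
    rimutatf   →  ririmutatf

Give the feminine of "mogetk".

"mogetk" has second-to-last letter 't'. The stems whose second-to-last letter is 't' (lolotw → lololotw, rimutatf → ririmutatf) repeat the first consonant+vowel as a prefix.
So mogetk → momogetk.

momogetk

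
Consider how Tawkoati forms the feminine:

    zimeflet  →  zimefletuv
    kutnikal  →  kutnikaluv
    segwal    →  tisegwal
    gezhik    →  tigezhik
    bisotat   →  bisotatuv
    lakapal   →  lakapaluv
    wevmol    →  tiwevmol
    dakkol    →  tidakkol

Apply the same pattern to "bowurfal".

"bowurfal" has 3 vowels. The stems with 3 vowels (kutnikal → kutnikaluv, lakapal → lakapaluv, zimeflet → zimefletuv) add -uv.
So bowurfal → bowurfaluv.

bowurfaluv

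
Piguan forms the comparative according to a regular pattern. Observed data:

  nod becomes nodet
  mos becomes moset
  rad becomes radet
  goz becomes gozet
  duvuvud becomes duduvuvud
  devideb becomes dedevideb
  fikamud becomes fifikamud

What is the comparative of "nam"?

namet

"nam" has 1 vowel. The stems with 1 vowel (nod → nodet, mos → moset, rad → radet) add -et.
So nam → namet.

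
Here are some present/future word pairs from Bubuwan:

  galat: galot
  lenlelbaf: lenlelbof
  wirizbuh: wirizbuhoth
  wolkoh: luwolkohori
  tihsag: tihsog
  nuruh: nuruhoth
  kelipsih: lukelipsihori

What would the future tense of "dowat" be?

wirizbuh and wolkoh both end in -h yet inflect differently (wirizbuhoth, luwolkohori), so the final letter is not what conditions the rule; the last vowel is.
"dowat" has last vowel 'a'. The stems whose last vowel is 'a' (lenlelbaf → lenlelbof, tihsag → tihsog, galat → galot) change the last vowel to 'o'.
The other patterns: stems whose last vowel is 'u' add -oth; stems whose last vowel is 'i' or 'o' add lu- … -ori around the stem.
So dowat → dowot.

dowot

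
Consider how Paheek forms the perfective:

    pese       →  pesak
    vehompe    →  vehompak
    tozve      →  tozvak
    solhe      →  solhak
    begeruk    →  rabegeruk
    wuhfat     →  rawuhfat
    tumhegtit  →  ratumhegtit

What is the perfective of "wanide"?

"wanide" ends in -e. The stems ending in -e (pese → pesak, vehompe → vehompak, tozve → tozvak) drop the final letter and add -ak.
So wanide → wanidak.

wanidak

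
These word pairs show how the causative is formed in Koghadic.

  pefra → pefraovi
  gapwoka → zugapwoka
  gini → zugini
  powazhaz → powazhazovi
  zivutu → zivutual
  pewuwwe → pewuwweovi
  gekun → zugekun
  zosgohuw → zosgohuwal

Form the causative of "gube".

gapwoka and pefra both end in -a yet inflect differently (zugapwoka, pefraovi), so the final letter is not what conditions the rule; the first letter is.
"gube" begins with g-. The stems beginning with g- (gekun → zugekun, gini → zugini, gapwoka → zugapwoka) add the prefix zu-.
So gube → zugube.

zugube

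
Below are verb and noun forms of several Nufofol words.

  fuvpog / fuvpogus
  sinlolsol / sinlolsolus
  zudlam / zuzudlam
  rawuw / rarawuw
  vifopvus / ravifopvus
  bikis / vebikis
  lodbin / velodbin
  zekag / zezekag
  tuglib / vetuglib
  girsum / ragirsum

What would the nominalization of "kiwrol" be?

"kiwrol" has last vowel 'o'. The stems whose last vowel is 'o' (sinlolsol → sinlolsolus, fuvpog → fuvpogus) add -us.
The other patterns: stems whose last vowel is 'a' repeat the first consonant+vowel as a prefix; stems whose last vowel is 'u' add the prefix ra-; stems whose last vowel is 'i' add the prefix ve-.
So kiwrol → kiwrolus.

kiwrolus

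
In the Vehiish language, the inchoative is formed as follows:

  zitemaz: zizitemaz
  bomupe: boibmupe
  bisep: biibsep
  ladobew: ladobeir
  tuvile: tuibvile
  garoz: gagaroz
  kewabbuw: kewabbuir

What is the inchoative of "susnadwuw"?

ladobew and tuvile both have last vowel 'e' yet inflect differently (ladobeir, tuibvile), so the last vowel is not what conditions the rule; the final letter is.
"susnadwuw" ends in -w. The stems ending in -w (kewabbuw → kewabbuir, ladobew → ladobeir) drop the final letter and add -ir.
The other patterns: stems ending in -z repeat the first consonant+vowel as a prefix; stems ending in -e or -p insert -ib- after the first vowel.
So susnadwuw → susnadwuir.

susnadwuir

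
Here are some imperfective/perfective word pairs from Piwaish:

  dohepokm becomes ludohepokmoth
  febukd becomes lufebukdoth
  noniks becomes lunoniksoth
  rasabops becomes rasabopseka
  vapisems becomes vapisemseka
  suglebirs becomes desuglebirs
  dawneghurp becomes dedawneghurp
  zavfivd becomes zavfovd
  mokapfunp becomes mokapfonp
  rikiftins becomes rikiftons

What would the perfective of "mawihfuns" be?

"mawihfuns" has second-to-last letter 'n'. The stems whose second-to-last letter is 'n' (mokapfunp → mokapfonp, rikiftins → rikiftons) change the last vowel to 'o'.
So mawihfuns → mawihfons.

mawihfons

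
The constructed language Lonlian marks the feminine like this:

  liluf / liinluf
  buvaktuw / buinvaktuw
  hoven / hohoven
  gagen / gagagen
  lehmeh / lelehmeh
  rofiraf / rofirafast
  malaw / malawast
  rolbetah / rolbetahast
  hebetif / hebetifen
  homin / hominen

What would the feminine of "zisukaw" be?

zisukawast

"zisukaw" has last vowel 'a'. The stems whose last vowel is 'a' (rofiraf → rofirafast, malaw → malawast, rolbetah → rolbetahast) add -ast.
The other patterns: stems whose last vowel is 'u' insert -in- after the first vowel; stems whose last vowel is 'e' repeat the first consonant+vowel as a prefix; stems whose last vowel is 'i' add -en.
So zisukaw → zisukawast.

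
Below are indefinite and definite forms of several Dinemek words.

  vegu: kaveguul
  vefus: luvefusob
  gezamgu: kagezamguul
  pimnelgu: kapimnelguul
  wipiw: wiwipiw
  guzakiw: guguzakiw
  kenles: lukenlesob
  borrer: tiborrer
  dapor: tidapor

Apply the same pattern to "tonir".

titonir

vefus and vegu both have last vowel 'u' yet inflect differently (luvefusob, kaveguul), so the last vowel is not what conditions the rule; the final letter is.
"tonir" ends in -r. The stems ending in -r (dapor → tidapor, borrer → tiborrer) add the prefix ti-.
The other patterns: stems ending in -s add lu- … -ob around the stem; stems ending in -u add ka- … -ul around the stem; stems ending in -w repeat the first consonant+vowel as a prefix.
So tonir → titonir.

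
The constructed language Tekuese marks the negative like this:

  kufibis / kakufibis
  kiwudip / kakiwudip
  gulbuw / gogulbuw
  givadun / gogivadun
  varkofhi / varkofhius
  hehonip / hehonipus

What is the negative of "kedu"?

kakedu

"kedu" begins with k-. The stems beginning with k- (kufibis → kakufibis, kiwudip → kakiwudip) add the prefix ka-.
So kedu → kakedu.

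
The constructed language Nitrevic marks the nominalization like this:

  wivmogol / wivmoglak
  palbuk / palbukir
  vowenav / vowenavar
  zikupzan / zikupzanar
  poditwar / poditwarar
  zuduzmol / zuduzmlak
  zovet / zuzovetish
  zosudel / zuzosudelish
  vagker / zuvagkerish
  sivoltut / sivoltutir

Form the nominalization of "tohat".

sivoltut and zovet both end in -t yet inflect differently (sivoltutir, zuzovetish), so the final letter is not what conditions the rule; the last vowel is.
"tohat" has last vowel 'a'. The stems whose last vowel is 'a' (poditwar → poditwarar, vowenav → vowenavar, zikupzan → zikupzanar) add -ar.
So tohat → tohatar.

tohatar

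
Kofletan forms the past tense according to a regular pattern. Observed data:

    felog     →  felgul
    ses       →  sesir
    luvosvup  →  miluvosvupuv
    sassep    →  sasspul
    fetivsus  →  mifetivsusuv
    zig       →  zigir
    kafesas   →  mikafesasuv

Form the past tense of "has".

hasir

zig and felog both end in -g yet inflect differently (zigir, felgul), so the final letter is not what conditions the rule; the number of vowels is.
"has" has 1 vowel. The stems with 1 vowel (zig → zigir, ses → sesir) add -ir.
So has → hasir.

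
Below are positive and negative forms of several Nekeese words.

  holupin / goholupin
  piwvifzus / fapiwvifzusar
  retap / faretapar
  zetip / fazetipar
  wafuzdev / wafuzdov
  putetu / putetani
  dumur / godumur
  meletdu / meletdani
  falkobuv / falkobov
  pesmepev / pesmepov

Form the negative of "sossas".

fasossasar

"sossas" ends in -s. The one such stem in the data (piwvifzus → fapiwvifzusar) adds fa- … -ar around the stem, so the same rule applies.
So sossas → fasossasar.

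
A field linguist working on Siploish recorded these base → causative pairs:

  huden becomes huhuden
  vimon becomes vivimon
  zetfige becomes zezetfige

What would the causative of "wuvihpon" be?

Every pair shown (huden → huhuden, vimon → vivimon, zetfige → zezetfige) follows the same rule: repeat the first consonant+vowel as a prefix.
So wuvihpon → wuwuvihpon.

wuwuvihpon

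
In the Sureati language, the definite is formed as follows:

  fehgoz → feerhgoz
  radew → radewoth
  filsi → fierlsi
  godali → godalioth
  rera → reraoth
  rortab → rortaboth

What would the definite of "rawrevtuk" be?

filsi and godali both end in -i yet inflect differently (fierlsi, godalioth), so the final letter is not what conditions the rule; the first letter is.
"rawrevtuk" begins with r-. The stems beginning with r- (radew → radewoth, rera → reraoth, rortab → rortaboth) add -oth.
The other pattern: stems beginning with f- insert -er- after the first vowel.
So rawrevtuk → rawrevtukoth.

rawrevtukoth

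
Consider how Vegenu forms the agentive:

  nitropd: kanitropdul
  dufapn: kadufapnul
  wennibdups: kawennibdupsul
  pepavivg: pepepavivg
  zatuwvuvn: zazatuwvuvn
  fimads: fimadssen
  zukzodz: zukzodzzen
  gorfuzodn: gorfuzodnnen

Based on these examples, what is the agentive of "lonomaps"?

kalonomapsul

dufapn and zatuwvuvn both end in -n yet inflect differently (kadufapnul, zazatuwvuvn), so the final letter is not what conditions the rule; the second-to-last letter is.
"lonomaps" has second-to-last letter 'p'. The stems whose second-to-last letter is 'p' (nitropd → kanitropdul, dufapn → kadufapnul, wennibdups → kawennibdupsul) add ka- … -ul around the stem.
So lonomaps → kalonomapsul.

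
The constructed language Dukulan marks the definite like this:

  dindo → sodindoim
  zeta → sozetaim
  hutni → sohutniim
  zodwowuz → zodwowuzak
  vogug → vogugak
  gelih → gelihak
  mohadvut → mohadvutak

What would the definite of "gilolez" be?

gilolezak

hutni and gelih both have last vowel 'i' yet inflect differently (sohutniim, gelihak), so the last vowel is not what conditions the rule; whether the stem ends in a vowel or a consonant is.
"gilolez" ends in a consonant. The stems ending in a consonant (zodwowuz → zodwowuzak, vogug → vogugak, gelih → gelihak) add -ak.
The other pattern: stems ending in a vowel add so- … -im around the stem.
So gilolez → gilolezak.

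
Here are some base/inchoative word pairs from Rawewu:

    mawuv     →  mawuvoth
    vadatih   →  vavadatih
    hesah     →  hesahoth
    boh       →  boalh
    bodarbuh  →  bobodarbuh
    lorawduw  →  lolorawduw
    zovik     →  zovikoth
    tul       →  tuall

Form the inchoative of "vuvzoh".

vuvzohoth

boh and hesah both end in -h yet inflect differently (boalh, hesahoth), so the final letter is not what conditions the rule; the number of vowels is.
"vuvzoh" has 2 vowels. The stems with 2 vowels (hesah → hesahoth, mawuv → mawuvoth, zovik → zovikoth) add -oth.
The other patterns: stems with 1 vowel insert -al- after the first vowel; stems with 3 vowels repeat the first consonant+vowel as a prefix.
So vuvzoh → vuvzohoth.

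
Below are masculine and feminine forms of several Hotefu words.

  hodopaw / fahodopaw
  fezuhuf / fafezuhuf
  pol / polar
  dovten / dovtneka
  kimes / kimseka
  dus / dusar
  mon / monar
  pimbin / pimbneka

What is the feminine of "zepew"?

zepweka

dus and kimes both end in -s yet inflect differently (dusar, kimseka), so the final letter is not what conditions the rule; the number of vowels is.
"zepew" has 2 vowels. The stems with 2 vowels (kimes → kimseka, dovten → dovtneka, pimbin → pimbneka) delete the last vowel and add -eka.
The other patterns: stems with 1 vowel add -ar; stems with 3 vowels add the prefix fa-.
So zepew → zepweka.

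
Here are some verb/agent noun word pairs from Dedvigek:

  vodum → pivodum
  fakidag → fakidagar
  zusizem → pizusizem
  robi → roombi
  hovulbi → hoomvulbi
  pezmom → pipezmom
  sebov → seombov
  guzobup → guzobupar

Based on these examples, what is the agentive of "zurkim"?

"zurkim" ends in -m. The stems ending in -m (zusizem → pizusizem, vodum → pivodum, pezmom → pipezmom) add the prefix pi-.
So zurkim → pizurkim.

pizurkim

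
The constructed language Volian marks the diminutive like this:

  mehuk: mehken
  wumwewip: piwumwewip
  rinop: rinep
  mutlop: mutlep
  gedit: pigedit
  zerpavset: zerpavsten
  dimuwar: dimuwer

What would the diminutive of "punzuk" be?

punzken

gedit and zerpavset both end in -t yet inflect differently (pigedit, zerpavsten), so the final letter is not what conditions the rule; the last vowel is.
"punzuk" has last vowel 'u'. The one such stem in the data (mehuk → mehken) deletes the last vowel and adds -en (as does zerpavset), so the same rule applies.
So punzuk → punzken.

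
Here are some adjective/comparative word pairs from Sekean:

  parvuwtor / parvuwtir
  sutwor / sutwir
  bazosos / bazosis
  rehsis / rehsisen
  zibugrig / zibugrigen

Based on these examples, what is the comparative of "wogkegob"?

bazosos and rehsis both end in -s yet inflect differently (bazosis, rehsisen), so the final letter is not what conditions the rule; the last vowel is.
"wogkegob" has last vowel 'o'. The stems whose last vowel is 'o' (sutwor → sutwir, bazosos → bazosis, parvuwtor → parvuwtir) change the last vowel to 'i'.
The other pattern: stems whose last vowel is 'i' add -en.
So wogkegob → wogkegib.

wogkegib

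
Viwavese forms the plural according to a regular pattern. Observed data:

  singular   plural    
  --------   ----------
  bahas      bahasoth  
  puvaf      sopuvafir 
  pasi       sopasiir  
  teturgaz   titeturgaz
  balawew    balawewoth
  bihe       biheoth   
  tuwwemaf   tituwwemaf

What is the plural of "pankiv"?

sopankivir

tuwwemaf and puvaf both end in -f yet inflect differently (tituwwemaf, sopuvafir), so the final letter is not what conditions the rule; the first letter is.
"pankiv" begins with p-. The stems beginning with p- (puvaf → sopuvafir, pasi → sopasiir) add so- … -ir around the stem.
So pankiv → sopankivir.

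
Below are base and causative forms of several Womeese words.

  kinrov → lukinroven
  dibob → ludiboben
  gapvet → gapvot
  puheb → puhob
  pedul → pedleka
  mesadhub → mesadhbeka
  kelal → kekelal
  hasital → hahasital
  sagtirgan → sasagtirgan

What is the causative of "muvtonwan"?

mumuvtonwan

dibob and puheb both end in -b yet inflect differently (ludiboben, puhob), so the final letter is not what conditions the rule; the last vowel is.
"muvtonwan" has last vowel 'a'. The stems whose last vowel is 'a' (kelal → kekelal, hasital → hahasital, sagtirgan → sasagtirgan) repeat the first consonant+vowel as a prefix.
The other patterns: stems whose last vowel is 'o' add lu- … -en around the stem; stems whose last vowel is 'e' change the last vowel to 'o'; stems whose last vowel is 'u' delete the last vowel and add -eka.
So muvtonwan → mumuvtonwan.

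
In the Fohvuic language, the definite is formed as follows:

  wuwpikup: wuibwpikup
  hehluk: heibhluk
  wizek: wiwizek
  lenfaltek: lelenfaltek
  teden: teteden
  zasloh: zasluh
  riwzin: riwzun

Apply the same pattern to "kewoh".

hehluk and wizek both end in -k yet inflect differently (heibhluk, wiwizek), so the final letter is not what conditions the rule; the last vowel is.
"kewoh" has last vowel 'o'. The one such stem in the data (zasloh → zasluh) changes the last vowel to 'u' (as does riwzin), so the same rule applies.
The other patterns: stems whose last vowel is 'u' insert -ib- after the first vowel; stems whose last vowel is 'e' repeat the first consonant+vowel as a prefix.
So kewoh → kewuh.

kewuh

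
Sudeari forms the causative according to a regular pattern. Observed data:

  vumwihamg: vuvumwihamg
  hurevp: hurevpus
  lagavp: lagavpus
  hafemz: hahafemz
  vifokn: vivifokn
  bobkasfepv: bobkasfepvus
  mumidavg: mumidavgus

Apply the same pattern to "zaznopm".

mumidavg and vumwihamg both end in -g yet inflect differently (mumidavgus, vuvumwihamg), so the final letter is not what conditions the rule; the second-to-last letter is.
"zaznopm" has second-to-last letter 'p'. The one such stem in the data (bobkasfepv → bobkasfepvus) adds -us, so the same rule applies.
The other pattern: stems whose second-to-last letter is 'k' or 'm' repeat the first consonant+vowel as a prefix.
So zaznopm → zaznopmus.

zaznopmus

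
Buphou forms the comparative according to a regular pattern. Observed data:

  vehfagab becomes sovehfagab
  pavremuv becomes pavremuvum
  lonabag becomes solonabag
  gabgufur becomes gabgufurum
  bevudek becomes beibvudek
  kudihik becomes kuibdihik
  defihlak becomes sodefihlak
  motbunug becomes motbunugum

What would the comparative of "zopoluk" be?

lonabag and motbunug both end in -g yet inflect differently (solonabag, motbunugum), so the final letter is not what conditions the rule; the last vowel is.
"zopoluk" has last vowel 'u'. The stems whose last vowel is 'u' (pavremuv → pavremuvum, motbunug → motbunugum, gabgufur → gabgufurum) add -um.
The other patterns: stems whose last vowel is 'a' add the prefix so-; stems whose last vowel is 'e' or 'i' insert -ib- after the first vowel.
So zopoluk → zopolukum.

zopolukum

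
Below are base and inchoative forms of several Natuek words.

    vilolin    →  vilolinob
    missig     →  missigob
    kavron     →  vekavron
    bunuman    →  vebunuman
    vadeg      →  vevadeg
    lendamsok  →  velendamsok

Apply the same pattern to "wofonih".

wofonihob

vilolin and kavron both end in -n yet inflect differently (vilolinob, vekavron), so the final letter is not what conditions the rule; the last vowel is.
"wofonih" has last vowel 'i'. The stems whose last vowel is 'i' (vilolin → vilolinob, missig → missigob) add -ob.
So wofonih → wofonihob.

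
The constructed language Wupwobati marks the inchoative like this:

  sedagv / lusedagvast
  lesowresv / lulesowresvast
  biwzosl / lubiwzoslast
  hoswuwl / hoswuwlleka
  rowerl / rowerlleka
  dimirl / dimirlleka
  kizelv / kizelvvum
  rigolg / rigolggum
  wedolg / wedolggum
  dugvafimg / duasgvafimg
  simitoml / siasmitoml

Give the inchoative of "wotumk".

woastumk

"wotumk" has second-to-last letter 'm'. The stems whose second-to-last letter is 'm' (dugvafimg → duasgvafimg, simitoml → siasmitoml) insert -as- after the first vowel.
So wotumk → woastumk.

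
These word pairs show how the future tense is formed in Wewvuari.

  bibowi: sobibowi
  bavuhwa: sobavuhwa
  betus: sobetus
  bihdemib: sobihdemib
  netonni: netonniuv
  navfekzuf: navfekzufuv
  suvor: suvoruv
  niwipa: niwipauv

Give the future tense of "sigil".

bibowi and netonni both end in -i yet inflect differently (sobibowi, netonniuv), so the final letter is not what conditions the rule; the first letter is.
"sigil" begins with s-. The one such stem in the data (suvor → suvoruv) adds -uv, so the same rule applies.
So sigil → sigiluv.

sigiluv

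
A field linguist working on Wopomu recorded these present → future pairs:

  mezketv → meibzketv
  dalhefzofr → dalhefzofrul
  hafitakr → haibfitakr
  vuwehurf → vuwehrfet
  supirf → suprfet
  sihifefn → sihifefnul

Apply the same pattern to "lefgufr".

lefgufrul

dalhefzofr and hafitakr both end in -r yet inflect differently (dalhefzofrul, haibfitakr), so the final letter is not what conditions the rule; the second-to-last letter is.
"lefgufr" has second-to-last letter 'f'. The stems whose second-to-last letter is 'f' (dalhefzofr → dalhefzofrul, sihifefn → sihifefnul) add -ul.
So lefgufr → lefgufrul.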